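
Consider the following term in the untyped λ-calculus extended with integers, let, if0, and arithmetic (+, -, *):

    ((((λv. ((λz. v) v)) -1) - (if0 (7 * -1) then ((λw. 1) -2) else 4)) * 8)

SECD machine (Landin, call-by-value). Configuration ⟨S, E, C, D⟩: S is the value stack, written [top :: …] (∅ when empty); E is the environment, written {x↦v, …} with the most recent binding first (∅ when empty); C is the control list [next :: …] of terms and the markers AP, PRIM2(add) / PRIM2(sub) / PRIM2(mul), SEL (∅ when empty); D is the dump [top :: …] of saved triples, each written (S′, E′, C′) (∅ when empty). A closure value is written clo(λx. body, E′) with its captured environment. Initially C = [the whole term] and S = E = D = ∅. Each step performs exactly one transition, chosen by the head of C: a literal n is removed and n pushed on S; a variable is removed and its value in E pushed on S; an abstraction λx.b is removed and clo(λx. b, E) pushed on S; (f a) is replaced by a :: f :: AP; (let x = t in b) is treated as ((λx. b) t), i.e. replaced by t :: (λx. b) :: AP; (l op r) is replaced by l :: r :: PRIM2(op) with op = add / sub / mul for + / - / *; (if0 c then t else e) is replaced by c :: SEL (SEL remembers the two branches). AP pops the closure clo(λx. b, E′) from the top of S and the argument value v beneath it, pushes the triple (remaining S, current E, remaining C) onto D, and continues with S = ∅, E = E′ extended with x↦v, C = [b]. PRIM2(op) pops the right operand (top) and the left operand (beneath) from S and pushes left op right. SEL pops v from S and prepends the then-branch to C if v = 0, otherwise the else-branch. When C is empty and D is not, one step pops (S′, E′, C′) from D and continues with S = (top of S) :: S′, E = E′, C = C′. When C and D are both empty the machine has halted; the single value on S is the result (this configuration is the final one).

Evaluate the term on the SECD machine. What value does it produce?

[0] <S=∅, E=∅, C=[((((λv. ((λz. v) v)) -1) - (if0 (7 * -1) then ((λw. 1) -2) else 4)) * 8)], D=∅>
[1] <S=∅, E=∅, C=[(((λv. ((λz. v) v)) -1) - (if0 (7 * -1) then ((λw. 1) -2) else 4)) :: 8 :: PRIM2(mul)], D=∅>
[2] <S=∅, E=∅, C=[((λv. ((λz. v) v)) -1) :: (if0 (7 * -1) then ((λw. 1) -2) else 4) :: PRIM2(sub) :: 8 :: PRIM2(mul)], D=∅>
[3] <S=∅, E=∅, C=[-1 :: (λv. ((λz. v) v)) :: AP :: (if0 (7 * -1) then ((λw. 1) -2) else 4) :: PRIM2(sub) :: 8 :: PRIM2(mul)], D=∅>
[4] <S=[-1], E=∅, C=[(λv. ((λz. v) v)) :: AP :: (if0 (7 * -1) then ((λw. 1) -2) else 4) :: PRIM2(sub) :: 8 :: PRIM2(mul)], D=∅>
[5] <S=[clo(λv. ((λz. v) v), ∅) :: -1], E=∅, C=[AP :: (if0 (7 * -1) then ((λw. 1) -2) else 4) :: PRIM2(sub) :: 8 :: PRIM2(mul)], D=∅>
[6] <S=∅, E={v↦-1}, C=[((λz. v) v)], D=[(∅, ∅, [(if0 (7 * -1) then ((λw. 1) -2) else 4) :: PRIM2(sub) :: 8 :: PRIM2(mul)])]>
[7] <S=∅, E={v↦-1}, C=[v :: (λz. v) :: AP], D=[(∅, ∅, [(if0 (7 * -1) then ((λw. 1) -2) else 4) :: PRIM2(sub) :: 8 :: PRIM2(mul)])]>
[8] <S=[-1], E={v↦-1}, C=[(λz. v) :: AP], D=[(∅, ∅, [(if0 (7 * -1) then ((λw. 1) -2) else 4) :: PRIM2(sub) :: 8 :: PRIM2(mul)])]>
[9] <S=[clo(λz. v, {v↦-1}) :: -1], E={v↦-1}, C=[AP], D=[(∅, ∅, [(if0 (7 * -1) then ((λw. 1) -2) else 4) :: PRIM2(sub) :: 8 :: PRIM2(mul)])]>
[10] <S=∅, E={z↦-1, v↦-1}, C=[v], D=[(∅, {v↦-1}, ∅) :: (∅, ∅, [(if0 (7 * -1) then ((λw. 1) -2) else 4) :: PRIM2(sub) :: 8 :: PRIM2(mul)])]>
[11] <S=[-1], E={z↦-1, v↦-1}, C=∅, D=[(∅, {v↦-1}, ∅) :: (∅, ∅, [(if0 (7 * -1) then ((λw. 1) -2) else 4) :: PRIM2(sub) :: 8 :: PRIM2(mul)])]>
[12] <S=[-1], E={v↦-1}, C=∅, D=[(∅, ∅, [(if0 (7 * -1) then ((λw. 1) -2) else 4) :: PRIM2(sub) :: 8 :: PRIM2(mul)])]>
[13] <S=[-1], E=∅, C=[(if0 (7 * -1) then ((λw. 1) -2) else 4) :: PRIM2(sub) :: 8 :: PRIM2(mul)], D=∅>
[14] <S=[-1], E=∅, C=[(7 * -1) :: SEL :: PRIM2(sub) :: 8 :: PRIM2(mul)], D=∅>
[15] <S=[-1], E=∅, C=[7 :: -1 :: PRIM2(mul) :: SEL :: PRIM2(sub) :: 8 :: PRIM2(mul)], D=∅>
[16] <S=[7 :: -1], E=∅, C=[-1 :: PRIM2(mul) :: SEL :: PRIM2(sub) :: 8 :: PRIM2(mul)], D=∅>
[17] <S=[-1 :: 7 :: -1], E=∅, C=[PRIM2(mul) :: SEL :: PRIM2(sub) :: 8 :: PRIM2(mul)], D=∅>
[18] <S=[-7 :: -1], E=∅, C=[SEL :: PRIM2(sub) :: 8 :: PRIM2(mul)], D=∅>
[19] <S=[-1], E=∅, C=[4 :: PRIM2(sub) :: 8 :: PRIM2(mul)], D=∅>
[20] <S=[4 :: -1], E=∅, C=[PRIM2(sub) :: 8 :: PRIM2(mul)], D=∅>
[21] <S=[-5], E=∅, C=[8 :: PRIM2(mul)], D=∅>
[22] <S=[8 :: -5], E=∅, C=[PRIM2(mul)], D=∅>
[23] <S=[-40], E=∅, C=∅, D=∅>
→ final value -40

Answer: -40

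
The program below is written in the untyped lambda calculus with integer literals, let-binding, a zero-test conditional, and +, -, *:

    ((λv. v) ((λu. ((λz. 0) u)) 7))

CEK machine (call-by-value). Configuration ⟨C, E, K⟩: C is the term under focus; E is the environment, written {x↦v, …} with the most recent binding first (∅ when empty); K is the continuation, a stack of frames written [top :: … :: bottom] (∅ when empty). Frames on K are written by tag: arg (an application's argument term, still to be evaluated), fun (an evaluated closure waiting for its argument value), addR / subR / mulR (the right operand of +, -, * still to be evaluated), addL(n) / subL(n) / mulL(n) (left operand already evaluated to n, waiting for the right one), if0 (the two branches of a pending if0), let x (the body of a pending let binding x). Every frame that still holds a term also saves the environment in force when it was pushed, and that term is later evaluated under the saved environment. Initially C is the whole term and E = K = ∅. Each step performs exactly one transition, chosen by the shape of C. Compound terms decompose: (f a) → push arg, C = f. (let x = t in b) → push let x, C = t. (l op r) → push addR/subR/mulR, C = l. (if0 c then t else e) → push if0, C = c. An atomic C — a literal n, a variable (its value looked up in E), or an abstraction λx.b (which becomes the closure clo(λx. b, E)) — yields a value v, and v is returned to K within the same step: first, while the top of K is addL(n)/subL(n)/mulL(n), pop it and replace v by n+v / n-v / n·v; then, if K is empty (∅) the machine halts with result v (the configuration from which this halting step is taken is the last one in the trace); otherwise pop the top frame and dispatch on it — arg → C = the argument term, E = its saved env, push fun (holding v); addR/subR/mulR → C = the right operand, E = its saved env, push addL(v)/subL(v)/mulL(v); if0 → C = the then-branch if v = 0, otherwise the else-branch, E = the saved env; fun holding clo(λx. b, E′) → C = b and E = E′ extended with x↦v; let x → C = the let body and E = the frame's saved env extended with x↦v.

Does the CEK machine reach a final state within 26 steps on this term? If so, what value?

Answer: 0

Derivation:
0. ⟨C=((λv. v) ((λu. ((λz. 0) u)) 7)); E=∅; K=∅⟩
1. ⟨C=(λv. v); E=∅; K=[arg]⟩
2. ⟨C=((λu. ((λz. 0) u)) 7); E=∅; K=[fun]⟩
3. ⟨C=(λu. ((λz. 0) u)); E=∅; K=[arg :: fun]⟩
4. ⟨C=7; E=∅; K=[fun :: fun]⟩
5. ⟨C=((λz. 0) u); E={u↦7}; K=[fun]⟩
6. ⟨C=(λz. 0); E={u↦7}; K=[arg :: fun]⟩
7. ⟨C=u; E={u↦7}; K=[fun :: fun]⟩
8. ⟨C=0; E={z↦7, u↦7}; K=[fun]⟩
9. ⟨C=v; E={v↦0}; K=∅⟩
→ final value 0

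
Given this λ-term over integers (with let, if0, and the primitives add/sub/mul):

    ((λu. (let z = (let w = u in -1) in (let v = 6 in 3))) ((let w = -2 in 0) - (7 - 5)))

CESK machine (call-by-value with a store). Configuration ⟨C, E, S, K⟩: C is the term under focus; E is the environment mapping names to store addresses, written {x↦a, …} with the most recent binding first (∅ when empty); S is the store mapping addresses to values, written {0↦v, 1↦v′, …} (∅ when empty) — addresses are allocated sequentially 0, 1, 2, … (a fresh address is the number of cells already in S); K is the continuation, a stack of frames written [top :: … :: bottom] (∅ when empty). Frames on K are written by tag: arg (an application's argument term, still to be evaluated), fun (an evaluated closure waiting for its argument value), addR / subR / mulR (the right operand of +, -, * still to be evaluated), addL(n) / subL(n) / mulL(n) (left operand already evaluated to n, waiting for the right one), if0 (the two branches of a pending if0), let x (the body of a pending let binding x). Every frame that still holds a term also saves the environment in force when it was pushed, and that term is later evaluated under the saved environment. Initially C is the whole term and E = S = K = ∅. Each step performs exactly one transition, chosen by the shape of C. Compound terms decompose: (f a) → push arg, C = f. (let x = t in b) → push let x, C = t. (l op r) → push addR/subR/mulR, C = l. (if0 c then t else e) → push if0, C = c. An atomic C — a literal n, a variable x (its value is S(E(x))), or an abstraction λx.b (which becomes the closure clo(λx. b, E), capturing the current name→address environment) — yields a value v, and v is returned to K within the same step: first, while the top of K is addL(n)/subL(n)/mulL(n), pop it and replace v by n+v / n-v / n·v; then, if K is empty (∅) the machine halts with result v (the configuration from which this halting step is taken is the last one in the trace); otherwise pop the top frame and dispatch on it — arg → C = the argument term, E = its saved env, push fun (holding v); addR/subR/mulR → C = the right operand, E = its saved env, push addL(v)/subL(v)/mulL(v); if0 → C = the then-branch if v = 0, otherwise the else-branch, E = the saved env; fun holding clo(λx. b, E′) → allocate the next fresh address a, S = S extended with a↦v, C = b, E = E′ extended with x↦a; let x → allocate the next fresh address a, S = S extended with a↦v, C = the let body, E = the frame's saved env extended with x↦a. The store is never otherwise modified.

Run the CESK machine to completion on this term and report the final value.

step 0: ⟨C=((λu. (let z = (let w = u in -1) in (let v = 6 in 3))) ((let w = -2 in 0) - (7 - 5))); E=∅; S=∅; K=∅⟩
step 1: ⟨C=(λu. (let z = (let w = u in -1) in (let v = 6 in 3))); E=∅; S=∅; K=[arg]⟩
step 2: ⟨C=((let w = -2 in 0) - (7 - 5)); E=∅; S=∅; K=[fun]⟩
step 3: ⟨C=(let w = -2 in 0); E=∅; S=∅; K=[subR :: fun]⟩
step 4: ⟨C=-2; E=∅; S=∅; K=[let w :: subR :: fun]⟩
step 5: ⟨C=0; E={w↦0}; S={0↦-2}; K=[subR :: fun]⟩
step 6: ⟨C=(7 - 5); E=∅; S={0↦-2}; K=[subL(0) :: fun]⟩
step 7: ⟨C=7; E=∅; S={0↦-2}; K=[subR :: subL(0) :: fun]⟩
step 8: ⟨C=5; E=∅; S={0↦-2}; K=[subL(7) :: subL(0) :: fun]⟩
step 9: ⟨C=(let z = (let w = u in -1) in (let v = 6 in 3)); E={u↦1}; S={0↦-2, 1↦-2}; K=∅⟩
step 10: ⟨C=(let w = u in -1); E={u↦1}; S={0↦-2, 1↦-2}; K=[let z]⟩
step 11: ⟨C=u; E={u↦1}; S={0↦-2, 1↦-2}; K=[let w :: let z]⟩
step 12: ⟨C=-1; E={w↦2, u↦1}; S={0↦-2, 1↦-2, 2↦-2}; K=[let z]⟩
step 13: ⟨C=(let v = 6 in 3); E={z↦3, u↦1}; S={0↦-2, 1↦-2, 2↦-2, 3↦-1}; K=∅⟩
step 14: ⟨C=6; E={z↦3, u↦1}; S={0↦-2, 1↦-2, 2↦-2, 3↦-1}; K=[let v]⟩
step 15: ⟨C=3; E={v↦4, z↦3, u↦1}; S={0↦-2, 1↦-2, 2↦-2, 3↦-1, 4↦6}; K=∅⟩
→ final value 3

Answer: 3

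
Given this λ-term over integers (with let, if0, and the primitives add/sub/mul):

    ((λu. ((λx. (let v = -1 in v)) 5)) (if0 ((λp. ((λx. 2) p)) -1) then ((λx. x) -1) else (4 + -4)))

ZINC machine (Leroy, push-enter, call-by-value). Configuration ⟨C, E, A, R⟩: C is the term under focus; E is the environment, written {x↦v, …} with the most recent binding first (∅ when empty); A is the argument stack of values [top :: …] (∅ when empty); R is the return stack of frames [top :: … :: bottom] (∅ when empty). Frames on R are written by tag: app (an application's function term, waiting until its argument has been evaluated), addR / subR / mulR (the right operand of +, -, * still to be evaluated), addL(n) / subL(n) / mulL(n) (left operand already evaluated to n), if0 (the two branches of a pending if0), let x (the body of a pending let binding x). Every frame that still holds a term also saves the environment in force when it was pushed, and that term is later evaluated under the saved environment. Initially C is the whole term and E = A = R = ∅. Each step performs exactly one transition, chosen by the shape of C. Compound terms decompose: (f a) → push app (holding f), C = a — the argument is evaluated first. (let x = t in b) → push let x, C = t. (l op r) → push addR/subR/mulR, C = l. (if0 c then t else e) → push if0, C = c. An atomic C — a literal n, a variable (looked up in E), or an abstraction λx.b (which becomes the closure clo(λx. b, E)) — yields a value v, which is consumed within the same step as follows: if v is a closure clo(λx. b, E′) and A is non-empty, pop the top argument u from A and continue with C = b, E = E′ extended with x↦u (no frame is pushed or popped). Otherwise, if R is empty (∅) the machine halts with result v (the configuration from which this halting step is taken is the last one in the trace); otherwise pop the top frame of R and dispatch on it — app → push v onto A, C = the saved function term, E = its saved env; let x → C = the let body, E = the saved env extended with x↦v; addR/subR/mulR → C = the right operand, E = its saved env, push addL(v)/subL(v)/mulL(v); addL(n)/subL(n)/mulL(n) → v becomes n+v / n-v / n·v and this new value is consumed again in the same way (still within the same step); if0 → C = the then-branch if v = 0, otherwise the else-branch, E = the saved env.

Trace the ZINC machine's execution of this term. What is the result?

Answer: -1

Derivation:
[0] ⟨C=((λu. ((λx. (let v = -1 in v)) 5)) (if0 ((λp. ((λx. 2) p)) -1) then ((λx. x) -1) else (4 + -4))); E=∅; A=∅; R=∅⟩
[1] ⟨C=(if0 ((λp. ((λx. 2) p)) -1) then ((λx. x) -1) else (4 + -4)); E=∅; A=∅; R=[app]⟩
[2] ⟨C=((λp. ((λx. 2) p)) -1); E=∅; A=∅; R=[if0 :: app]⟩
[3] ⟨C=-1; E=∅; A=∅; R=[app :: if0 :: app]⟩
[4] ⟨C=(λp. ((λx. 2) p)); E=∅; A=[-1]; R=[if0 :: app]⟩
[5] ⟨C=((λx. 2) p); E={p↦-1}; A=∅; R=[if0 :: app]⟩
[6] ⟨C=p; E={p↦-1}; A=∅; R=[app :: if0 :: app]⟩
[7] ⟨C=(λx. 2); E={p↦-1}; A=[-1]; R=[if0 :: app]⟩
[8] ⟨C=2; E={x↦-1, p↦-1}; A=∅; R=[if0 :: app]⟩
[9] ⟨C=(4 + -4); E=∅; A=∅; R=[app]⟩
[10] ⟨C=4; E=∅; A=∅; R=[addR :: app]⟩
[11] ⟨C=-4; E=∅; A=∅; R=[addL(4) :: app]⟩
[12] ⟨C=(λu. ((λx. (let v = -1 in v)) 5)); E=∅; A=[0]; R=∅⟩
[13] ⟨C=((λx. (let v = -1 in v)) 5); E={u↦0}; A=∅; R=∅⟩
[14] ⟨C=5; E={u↦0}; A=∅; R=[app]⟩
[15] ⟨C=(λx. (let v = -1 in v)); E={u↦0}; A=[5]; R=∅⟩
[16] ⟨C=(let v = -1 in v); E={x↦5, u↦0}; A=∅; R=∅⟩
[17] ⟨C=-1; E={x↦5, u↦0}; A=∅; R=[let v]⟩
[18] ⟨C=v; E={v↦-1, x↦5, u↦0}; A=∅; R=∅⟩
→ final value -1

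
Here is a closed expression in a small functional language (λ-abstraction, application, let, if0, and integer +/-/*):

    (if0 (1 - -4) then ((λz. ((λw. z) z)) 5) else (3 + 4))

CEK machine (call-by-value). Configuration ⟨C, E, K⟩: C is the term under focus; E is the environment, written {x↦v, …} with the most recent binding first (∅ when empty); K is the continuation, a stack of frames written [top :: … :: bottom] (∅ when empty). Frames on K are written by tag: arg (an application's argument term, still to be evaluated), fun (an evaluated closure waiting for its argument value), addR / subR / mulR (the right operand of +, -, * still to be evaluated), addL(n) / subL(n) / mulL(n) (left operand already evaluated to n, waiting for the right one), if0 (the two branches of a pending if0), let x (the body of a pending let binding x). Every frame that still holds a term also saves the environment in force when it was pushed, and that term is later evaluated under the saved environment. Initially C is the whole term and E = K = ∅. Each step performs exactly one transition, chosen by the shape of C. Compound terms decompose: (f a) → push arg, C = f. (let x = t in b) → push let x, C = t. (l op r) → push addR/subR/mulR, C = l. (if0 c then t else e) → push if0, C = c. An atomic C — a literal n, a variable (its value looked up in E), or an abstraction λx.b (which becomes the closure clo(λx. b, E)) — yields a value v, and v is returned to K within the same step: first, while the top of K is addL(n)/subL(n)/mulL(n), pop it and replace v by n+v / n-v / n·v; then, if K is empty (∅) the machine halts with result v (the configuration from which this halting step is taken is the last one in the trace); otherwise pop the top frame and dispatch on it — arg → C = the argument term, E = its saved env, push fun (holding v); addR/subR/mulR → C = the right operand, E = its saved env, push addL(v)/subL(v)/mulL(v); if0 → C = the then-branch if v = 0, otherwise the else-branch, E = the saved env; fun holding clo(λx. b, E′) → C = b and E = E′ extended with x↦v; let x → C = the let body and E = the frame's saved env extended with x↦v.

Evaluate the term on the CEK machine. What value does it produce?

0. [C=(if0 (1 - -4) then ((λz. ((λw. z) z)) 5) else (3 + 4)) | E=∅ | K=∅]
1. [C=(1 - -4) | E=∅ | K=[if0]]
2. [C=1 | E=∅ | K=[subR :: if0]]
3. [C=-4 | E=∅ | K=[subL(1) :: if0]]
4. [C=(3 + 4) | E=∅ | K=∅]
5. [C=3 | E=∅ | K=[addR]]
6. [C=4 | E=∅ | K=[addL(3)]]
→ final value 7

Answer: 7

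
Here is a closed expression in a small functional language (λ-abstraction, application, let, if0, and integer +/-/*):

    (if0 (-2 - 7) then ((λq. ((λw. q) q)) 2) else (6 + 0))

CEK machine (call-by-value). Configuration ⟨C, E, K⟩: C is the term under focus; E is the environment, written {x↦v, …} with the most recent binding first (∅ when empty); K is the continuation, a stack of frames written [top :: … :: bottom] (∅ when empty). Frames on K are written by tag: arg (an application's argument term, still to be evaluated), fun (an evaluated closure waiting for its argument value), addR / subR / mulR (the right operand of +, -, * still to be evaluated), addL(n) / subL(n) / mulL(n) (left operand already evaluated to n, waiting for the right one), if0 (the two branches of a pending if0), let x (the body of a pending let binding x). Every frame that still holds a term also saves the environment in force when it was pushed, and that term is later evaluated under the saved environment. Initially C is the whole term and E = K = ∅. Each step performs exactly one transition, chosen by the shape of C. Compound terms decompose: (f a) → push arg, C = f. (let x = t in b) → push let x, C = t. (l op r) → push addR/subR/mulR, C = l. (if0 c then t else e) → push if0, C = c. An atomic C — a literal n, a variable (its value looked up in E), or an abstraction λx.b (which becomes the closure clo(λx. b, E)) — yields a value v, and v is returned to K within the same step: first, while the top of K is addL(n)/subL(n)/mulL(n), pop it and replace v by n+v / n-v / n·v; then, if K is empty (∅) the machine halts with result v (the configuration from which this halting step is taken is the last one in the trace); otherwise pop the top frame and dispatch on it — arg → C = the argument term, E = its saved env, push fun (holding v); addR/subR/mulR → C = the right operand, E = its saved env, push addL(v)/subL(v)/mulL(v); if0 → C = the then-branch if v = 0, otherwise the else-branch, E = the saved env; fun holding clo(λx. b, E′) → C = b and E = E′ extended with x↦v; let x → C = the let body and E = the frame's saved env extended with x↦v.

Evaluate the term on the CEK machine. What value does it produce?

Answer: 6

Derivation:
0. ⟨C=(if0 (-2 - 7) then ((λq. ((λw. q) q)) 2) else (6 + 0)); E=∅; K=∅⟩
1. ⟨C=(-2 - 7); E=∅; K=[if0]⟩
2. ⟨C=-2; E=∅; K=[subR :: if0]⟩
3. ⟨C=7; E=∅; K=[subL(-2) :: if0]⟩
4. ⟨C=(6 + 0); E=∅; K=∅⟩
5. ⟨C=6; E=∅; K=[addR]⟩
6. ⟨C=0; E=∅; K=[addL(6)]⟩
→ final value 6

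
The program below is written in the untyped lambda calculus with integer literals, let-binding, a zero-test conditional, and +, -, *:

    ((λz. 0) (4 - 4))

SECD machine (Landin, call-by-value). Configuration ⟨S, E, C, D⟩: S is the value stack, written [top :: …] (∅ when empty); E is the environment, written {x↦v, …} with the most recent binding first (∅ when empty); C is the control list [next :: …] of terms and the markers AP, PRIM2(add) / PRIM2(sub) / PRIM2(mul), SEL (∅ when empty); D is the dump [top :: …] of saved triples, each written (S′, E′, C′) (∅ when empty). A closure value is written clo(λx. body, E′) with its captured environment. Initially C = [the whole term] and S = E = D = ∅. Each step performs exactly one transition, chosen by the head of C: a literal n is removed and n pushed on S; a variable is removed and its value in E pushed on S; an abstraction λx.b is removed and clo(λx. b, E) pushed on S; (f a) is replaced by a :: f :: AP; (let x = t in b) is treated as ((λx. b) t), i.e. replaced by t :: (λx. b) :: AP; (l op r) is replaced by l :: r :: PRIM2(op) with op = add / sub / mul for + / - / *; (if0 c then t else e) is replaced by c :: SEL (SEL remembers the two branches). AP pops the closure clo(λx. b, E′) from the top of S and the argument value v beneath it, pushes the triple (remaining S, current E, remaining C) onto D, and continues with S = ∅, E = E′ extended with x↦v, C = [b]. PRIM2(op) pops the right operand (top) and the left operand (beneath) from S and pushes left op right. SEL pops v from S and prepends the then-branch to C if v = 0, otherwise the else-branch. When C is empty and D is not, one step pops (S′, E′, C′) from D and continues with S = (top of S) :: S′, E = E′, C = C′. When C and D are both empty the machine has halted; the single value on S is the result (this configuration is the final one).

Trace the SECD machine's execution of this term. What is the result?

Answer: 0

Derivation:
t=0: [S=∅ | E=∅ | C=[((λz. 0) (4 - 4))] | D=∅]
t=1: [S=∅ | E=∅ | C=[(4 - 4) :: (λz. 0) :: AP] | D=∅]
t=2: [S=∅ | E=∅ | C=[4 :: 4 :: PRIM2(sub) :: (λz. 0) :: AP] | D=∅]
t=3: [S=[4] | E=∅ | C=[4 :: PRIM2(sub) :: (λz. 0) :: AP] | D=∅]
t=4: [S=[4 :: 4] | E=∅ | C=[PRIM2(sub) :: (λz. 0) :: AP] | D=∅]
t=5: [S=[0] | E=∅ | C=[(λz. 0) :: AP] | D=∅]
t=6: [S=[clo(λz. 0, ∅) :: 0] | E=∅ | C=[AP] | D=∅]
t=7: [S=∅ | E={z↦0} | C=[0] | D=[(∅, ∅, ∅)]]
t=8: [S=[0] | E={z↦0} | C=∅ | D=[(∅, ∅, ∅)]]
t=9: [S=[0] | E=∅ | C=∅ | D=∅]
→ final value 0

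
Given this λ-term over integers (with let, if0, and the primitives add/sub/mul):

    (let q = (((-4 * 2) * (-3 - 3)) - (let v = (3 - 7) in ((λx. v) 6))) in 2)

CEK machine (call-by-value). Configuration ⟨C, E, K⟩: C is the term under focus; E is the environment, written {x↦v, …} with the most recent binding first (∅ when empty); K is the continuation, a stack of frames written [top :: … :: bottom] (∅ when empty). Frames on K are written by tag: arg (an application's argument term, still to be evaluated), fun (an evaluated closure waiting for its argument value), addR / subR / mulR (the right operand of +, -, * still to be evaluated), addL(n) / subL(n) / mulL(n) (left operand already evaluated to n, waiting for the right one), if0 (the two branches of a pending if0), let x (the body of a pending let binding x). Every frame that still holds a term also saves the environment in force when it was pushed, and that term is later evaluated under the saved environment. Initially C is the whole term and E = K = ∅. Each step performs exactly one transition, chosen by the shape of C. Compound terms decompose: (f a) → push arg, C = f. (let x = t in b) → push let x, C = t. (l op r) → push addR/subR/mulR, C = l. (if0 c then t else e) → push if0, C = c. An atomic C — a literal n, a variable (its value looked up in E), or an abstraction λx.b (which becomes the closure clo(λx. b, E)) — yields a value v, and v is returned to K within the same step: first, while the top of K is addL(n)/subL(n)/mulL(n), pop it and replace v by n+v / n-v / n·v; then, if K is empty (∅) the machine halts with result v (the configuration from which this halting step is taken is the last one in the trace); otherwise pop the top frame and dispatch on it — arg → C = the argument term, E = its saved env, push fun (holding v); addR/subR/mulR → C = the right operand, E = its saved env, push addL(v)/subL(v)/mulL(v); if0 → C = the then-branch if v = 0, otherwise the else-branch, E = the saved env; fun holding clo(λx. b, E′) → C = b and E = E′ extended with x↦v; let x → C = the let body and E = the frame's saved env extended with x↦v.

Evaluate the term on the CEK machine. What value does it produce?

Answer: 2

Execution trace:
0. <C=(let q = (((-4 * 2) * (-3 - 3)) - (let v = (3 - 7) in ((λx. v) 6))) in 2), E=∅, K=∅>
1. <C=(((-4 * 2) * (-3 - 3)) - (let v = (3 - 7) in ((λx. v) 6))), E=∅, K=[let q]>
2. <C=((-4 * 2) * (-3 - 3)), E=∅, K=[subR :: let q]>
3. <C=(-4 * 2), E=∅, K=[mulR :: subR :: let q]>
4. <C=-4, E=∅, K=[mulR :: mulR :: subR :: let q]>
5. <C=2, E=∅, K=[mulL(-4) :: mulR :: subR :: let q]>
6. <C=(-3 - 3), E=∅, K=[mulL(-8) :: subR :: let q]>
7. <C=-3, E=∅, K=[subR :: mulL(-8) :: subR :: let q]>
8. <C=3, E=∅, K=[subL(-3) :: mulL(-8) :: subR :: let q]>
9. <C=(let v = (3 - 7) in ((λx. v) 6)), E=∅, K=[subL(48) :: let q]>
10. <C=(3 - 7), E=∅, K=[let v :: subL(48) :: let q]>
11. <C=3, E=∅, K=[subR :: let v :: subL(48) :: let q]>
12. <C=7, E=∅, K=[subL(3) :: let v :: subL(48) :: let q]>
13. <C=((λx. v) 6), E={v↦-4}, K=[subL(48) :: let q]>
14. <C=(λx. v), E={v↦-4}, K=[arg :: subL(48) :: let q]>
15. <C=6, E={v↦-4}, K=[fun :: subL(48) :: let q]>
16. <C=v, E={x↦6, v↦-4}, K=[subL(48) :: let q]>
17. <C=2, E={q↦52}, K=∅>
→ final value 2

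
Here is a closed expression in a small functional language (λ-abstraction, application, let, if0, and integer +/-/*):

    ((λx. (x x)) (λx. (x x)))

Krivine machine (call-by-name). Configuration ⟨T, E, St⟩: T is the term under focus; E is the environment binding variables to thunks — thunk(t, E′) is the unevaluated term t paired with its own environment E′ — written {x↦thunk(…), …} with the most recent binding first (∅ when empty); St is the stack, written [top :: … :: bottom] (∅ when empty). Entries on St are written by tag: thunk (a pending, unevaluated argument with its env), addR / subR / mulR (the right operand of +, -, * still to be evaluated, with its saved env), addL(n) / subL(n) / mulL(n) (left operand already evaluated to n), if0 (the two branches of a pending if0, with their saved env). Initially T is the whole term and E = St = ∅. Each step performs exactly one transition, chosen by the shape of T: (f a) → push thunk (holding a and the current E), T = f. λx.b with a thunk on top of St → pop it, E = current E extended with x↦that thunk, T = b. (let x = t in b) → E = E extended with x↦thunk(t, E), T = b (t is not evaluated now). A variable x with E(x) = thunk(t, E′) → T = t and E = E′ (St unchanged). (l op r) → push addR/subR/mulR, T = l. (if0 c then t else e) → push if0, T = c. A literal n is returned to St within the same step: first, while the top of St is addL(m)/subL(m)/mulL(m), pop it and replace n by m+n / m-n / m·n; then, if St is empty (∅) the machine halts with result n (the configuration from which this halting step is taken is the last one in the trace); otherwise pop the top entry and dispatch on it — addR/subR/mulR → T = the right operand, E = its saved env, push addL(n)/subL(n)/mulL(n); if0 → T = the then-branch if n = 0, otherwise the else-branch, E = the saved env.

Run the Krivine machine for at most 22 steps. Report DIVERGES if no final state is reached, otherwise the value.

Answer: DIVERGES (no final state within 22 steps)

Execution trace:
step 0: ⟨T=((λx. (x x)) (λx. (x x))); E=∅; St=∅⟩
step 1: ⟨T=(λx. (x x)); E=∅; St=[thunk]⟩
step 2: ⟨T=(x x); E={x↦thunk((λx. (x x)), ∅)}; St=∅⟩
step 3: ⟨T=x; E={x↦thunk((λx. (x x)), ∅)}; St=[thunk]⟩
step 4: ⟨T=(λx. (x x)); E=∅; St=[thunk]⟩
step 5: ⟨T=(x x); E={x↦thunk(x, {x↦thunk((λx. (x x)), ∅)})}; St=∅⟩
step 6: ⟨T=x; E={x↦thunk(x, {x↦thunk((λx. (x x)), ∅)})}; St=[thunk]⟩
step 7: ⟨T=x; E={x↦thunk((λx. (x x)), ∅)}; St=[thunk]⟩
step 8: ⟨T=(λx. (x x)); E=∅; St=[thunk]⟩
step 9: ⟨T=(x x); E={x↦thunk(x, {x↦thunk(x, {x↦thunk((λx. (x x)), ∅)})})}; St=∅⟩
step 10: ⟨T=x; E={x↦thunk(x, {x↦thunk(x, {x↦thunk((λx. (x x)), ∅)})})}; St=[thunk]⟩
step 11: ⟨T=x; E={x↦thunk(x, {x↦thunk((λx. (x x)), ∅)})}; St=[thunk]⟩
step 12: ⟨T=x; E={x↦thunk((λx. (x x)), ∅)}; St=[thunk]⟩
step 13: ⟨T=(λx. (x x)); E=∅; St=[thunk]⟩
step 14: ⟨T=(x x); E={x↦thunk(x, {x↦thunk(x, {x↦thunk(x, {x↦thunk((λx. (x x)), ∅)})})})}; St=∅⟩
step 15: ⟨T=x; E={x↦thunk(x, {x↦thunk(x, {x↦thunk(x, {x↦thunk((λx. (x x)), ∅)})})})}; St=[thunk]⟩
step 16: ⟨T=x; E={x↦thunk(x, {x↦thunk(x, {x↦thunk((λx. (x x)), ∅)})})}; St=[thunk]⟩
step 17: ⟨T=x; E={x↦thunk(x, {x↦thunk((λx. (x x)), ∅)})}; St=[thunk]⟩
step 18: ⟨T=x; E={x↦thunk((λx. (x x)), ∅)}; St=[thunk]⟩
step 19: ⟨T=(λx. (x x)); E=∅; St=[thunk]⟩
step 20: ⟨T=(x x); E={x↦thunk(x, {x↦thunk(x, {x↦thunk(x, {x↦thunk(x, {x↦thunk((λx. (x x)), ∅)})})})})}; St=∅⟩
step 21: ⟨T=x; E={x↦thunk(x, {x↦thunk(x, {x↦thunk(x, {x↦thunk(x, {x↦thunk((λx. (x x)), ∅)})})})})}; St=[thunk]⟩
step 22: ⟨T=x; E={x↦thunk(x, {x↦thunk(x, {x↦thunk(x, {x↦thunk((λx. (x x)), ∅)})})})}; St=[thunk]⟩
→ 22 transitions taken and the configuration is still not final: no result within 22 steps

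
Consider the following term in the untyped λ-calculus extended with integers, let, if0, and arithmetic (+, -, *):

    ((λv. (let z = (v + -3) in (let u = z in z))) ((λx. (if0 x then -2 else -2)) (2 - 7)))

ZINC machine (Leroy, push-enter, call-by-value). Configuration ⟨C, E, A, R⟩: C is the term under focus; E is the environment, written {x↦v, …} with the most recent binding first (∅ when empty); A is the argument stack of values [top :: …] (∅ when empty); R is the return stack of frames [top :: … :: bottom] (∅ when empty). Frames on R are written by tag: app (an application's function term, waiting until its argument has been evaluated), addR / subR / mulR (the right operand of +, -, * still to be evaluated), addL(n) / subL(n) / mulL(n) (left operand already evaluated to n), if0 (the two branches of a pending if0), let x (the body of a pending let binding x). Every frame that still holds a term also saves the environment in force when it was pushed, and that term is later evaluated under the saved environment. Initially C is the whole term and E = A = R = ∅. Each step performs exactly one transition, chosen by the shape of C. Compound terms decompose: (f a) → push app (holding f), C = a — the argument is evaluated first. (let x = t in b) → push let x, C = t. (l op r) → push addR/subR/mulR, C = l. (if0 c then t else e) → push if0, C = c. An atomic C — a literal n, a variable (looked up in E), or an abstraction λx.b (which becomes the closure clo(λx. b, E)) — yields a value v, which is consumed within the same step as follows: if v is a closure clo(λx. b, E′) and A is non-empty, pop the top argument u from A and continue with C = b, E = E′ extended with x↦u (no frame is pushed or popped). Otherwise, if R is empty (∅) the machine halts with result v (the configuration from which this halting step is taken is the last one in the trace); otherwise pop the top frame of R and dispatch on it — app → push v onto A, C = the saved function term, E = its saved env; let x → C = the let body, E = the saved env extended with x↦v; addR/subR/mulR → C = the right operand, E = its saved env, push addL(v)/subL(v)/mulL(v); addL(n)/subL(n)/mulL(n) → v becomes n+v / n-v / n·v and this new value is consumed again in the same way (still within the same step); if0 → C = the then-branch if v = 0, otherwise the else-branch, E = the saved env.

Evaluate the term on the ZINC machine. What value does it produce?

0. [C=((λv. (let z = (v + -3) in (let u = z in z))) ((λx. (if0 x then -2 else -2)) (2 - 7))) | E=∅ | A=∅ | R=∅]
1. [C=((λx. (if0 x then -2 else -2)) (2 - 7)) | E=∅ | A=∅ | R=[app]]
2. [C=(2 - 7) | E=∅ | A=∅ | R=[app :: app]]
3. [C=2 | E=∅ | A=∅ | R=[subR :: app :: app]]
4. [C=7 | E=∅ | A=∅ | R=[subL(2) :: app :: app]]
5. [C=(λx. (if0 x then -2 else -2)) | E=∅ | A=[-5] | R=[app]]
6. [C=(if0 x then -2 else -2) | E={x↦-5} | A=∅ | R=[app]]
7. [C=x | E={x↦-5} | A=∅ | R=[if0 :: app]]
8. [C=-2 | E={x↦-5} | A=∅ | R=[app]]
9. [C=(λv. (let z = (v + -3) in (let u = z in z))) | E=∅ | A=[-2] | R=∅]
10. [C=(let z = (v + -3) in (let u = z in z)) | E={v↦-2} | A=∅ | R=∅]
11. [C=(v + -3) | E={v↦-2} | A=∅ | R=[let z]]
12. [C=v | E={v↦-2} | A=∅ | R=[addR :: let z]]
13. [C=-3 | E={v↦-2} | A=∅ | R=[addL(-2) :: let z]]
14. [C=(let u = z in z) | E={z↦-5, v↦-2} | A=∅ | R=∅]
15. [C=z | E={z↦-5, v↦-2} | A=∅ | R=[let u]]
16. [C=z | E={u↦-5, z↦-5, v↦-2} | A=∅ | R=∅]
→ final value -5

Answer: -5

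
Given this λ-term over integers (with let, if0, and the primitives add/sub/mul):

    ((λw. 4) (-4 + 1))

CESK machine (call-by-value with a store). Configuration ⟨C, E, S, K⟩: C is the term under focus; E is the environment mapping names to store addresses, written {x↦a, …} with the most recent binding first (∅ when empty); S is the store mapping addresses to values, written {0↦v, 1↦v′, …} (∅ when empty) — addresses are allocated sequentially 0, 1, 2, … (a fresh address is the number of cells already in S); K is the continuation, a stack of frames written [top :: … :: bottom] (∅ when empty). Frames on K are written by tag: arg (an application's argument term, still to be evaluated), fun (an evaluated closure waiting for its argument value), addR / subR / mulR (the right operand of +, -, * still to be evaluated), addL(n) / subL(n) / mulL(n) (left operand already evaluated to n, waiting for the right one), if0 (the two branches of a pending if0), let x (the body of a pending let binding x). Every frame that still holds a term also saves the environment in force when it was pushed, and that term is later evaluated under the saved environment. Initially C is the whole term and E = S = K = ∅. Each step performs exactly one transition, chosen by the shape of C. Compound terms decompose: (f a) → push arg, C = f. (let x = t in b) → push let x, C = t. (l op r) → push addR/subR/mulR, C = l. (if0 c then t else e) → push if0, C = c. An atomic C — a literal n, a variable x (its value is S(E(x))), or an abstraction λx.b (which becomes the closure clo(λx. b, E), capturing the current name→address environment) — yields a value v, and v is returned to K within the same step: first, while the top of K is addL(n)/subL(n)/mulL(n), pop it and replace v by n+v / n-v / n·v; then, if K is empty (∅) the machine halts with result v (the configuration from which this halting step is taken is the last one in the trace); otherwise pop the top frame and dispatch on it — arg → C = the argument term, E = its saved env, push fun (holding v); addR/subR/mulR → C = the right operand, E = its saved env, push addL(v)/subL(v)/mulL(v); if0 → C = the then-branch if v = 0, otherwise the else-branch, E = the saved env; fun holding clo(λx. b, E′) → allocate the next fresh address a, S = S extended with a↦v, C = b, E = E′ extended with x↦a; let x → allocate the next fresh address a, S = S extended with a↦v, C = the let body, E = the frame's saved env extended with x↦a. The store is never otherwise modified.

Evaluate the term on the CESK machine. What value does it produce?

Answer: 4

Machine steps:
step 0: <C=((λw. 4) (-4 + 1)), E=∅, S=∅, K=∅>
step 1: <C=(λw. 4), E=∅, S=∅, K=[arg]>
step 2: <C=(-4 + 1), E=∅, S=∅, K=[fun]>
step 3: <C=-4, E=∅, S=∅, K=[addR :: fun]>
step 4: <C=1, E=∅, S=∅, K=[addL(-4) :: fun]>
step 5: <C=4, E={w↦0}, S={0↦-3}, K=∅>
→ final value 4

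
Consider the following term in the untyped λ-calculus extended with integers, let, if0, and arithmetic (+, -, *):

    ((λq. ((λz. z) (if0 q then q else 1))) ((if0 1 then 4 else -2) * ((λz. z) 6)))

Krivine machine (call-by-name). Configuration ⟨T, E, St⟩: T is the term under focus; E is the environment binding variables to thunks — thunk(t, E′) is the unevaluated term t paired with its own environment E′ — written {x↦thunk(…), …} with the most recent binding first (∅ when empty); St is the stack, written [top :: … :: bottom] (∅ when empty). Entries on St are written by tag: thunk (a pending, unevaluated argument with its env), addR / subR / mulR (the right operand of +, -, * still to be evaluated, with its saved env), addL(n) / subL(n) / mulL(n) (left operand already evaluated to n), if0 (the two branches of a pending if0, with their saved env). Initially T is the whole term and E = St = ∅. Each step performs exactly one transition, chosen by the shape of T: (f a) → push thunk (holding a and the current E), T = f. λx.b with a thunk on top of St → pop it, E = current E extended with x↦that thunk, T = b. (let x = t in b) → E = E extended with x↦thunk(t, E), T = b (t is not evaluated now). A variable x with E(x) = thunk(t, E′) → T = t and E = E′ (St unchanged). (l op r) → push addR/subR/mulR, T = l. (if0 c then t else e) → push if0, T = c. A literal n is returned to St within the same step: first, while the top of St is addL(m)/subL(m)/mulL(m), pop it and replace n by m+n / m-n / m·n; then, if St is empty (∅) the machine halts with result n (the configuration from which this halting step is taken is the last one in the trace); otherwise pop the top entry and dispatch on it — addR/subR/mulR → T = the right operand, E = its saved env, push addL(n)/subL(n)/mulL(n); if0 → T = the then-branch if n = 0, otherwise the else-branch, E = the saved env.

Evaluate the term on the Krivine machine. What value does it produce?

0. ⟨T=((λq. ((λz. z) (if0 q then q else 1))) ((if0 1 then 4 else -2) * ((λz. z) 6))); E=∅; St=∅⟩
1. ⟨T=(λq. ((λz. z) (if0 q then q else 1))); E=∅; St=[thunk]⟩
2. ⟨T=((λz. z) (if0 q then q else 1)); E={q↦thunk(((if0 1 then 4 else -2) * ((λz. z) 6)), ∅)}; St=∅⟩
3. ⟨T=(λz. z); E={q↦thunk(((if0 1 then 4 else -2) * ((λz. z) 6)), ∅)}; St=[thunk]⟩
4. ⟨T=z; E={z↦thunk((if0 q then q else 1), {q↦thunk(((if0 1 then 4 else -2) * ((λz. z) 6)), ∅)}), q↦thunk(((if0 1 then 4 else -2) * ((λz. z) 6)), ∅)}; St=∅⟩
5. ⟨T=(if0 q then q else 1); E={q↦thunk(((if0 1 then 4 else -2) * ((λz. z) 6)), ∅)}; St=∅⟩
6. ⟨T=q; E={q↦thunk(((if0 1 then 4 else -2) * ((λz. z) 6)), ∅)}; St=[if0]⟩
7. ⟨T=((if0 1 then 4 else -2) * ((λz. z) 6)); E=∅; St=[if0]⟩
8. ⟨T=(if0 1 then 4 else -2); E=∅; St=[mulR :: if0]⟩
9. ⟨T=1; E=∅; St=[if0 :: mulR :: if0]⟩
10. ⟨T=-2; E=∅; St=[mulR :: if0]⟩
11. ⟨T=((λz. z) 6); E=∅; St=[mulL(-2) :: if0]⟩
12. ⟨T=(λz. z); E=∅; St=[thunk :: mulL(-2) :: if0]⟩
13. ⟨T=z; E={z↦thunk(6, ∅)}; St=[mulL(-2) :: if0]⟩
14. ⟨T=6; E=∅; St=[mulL(-2) :: if0]⟩
15. ⟨T=1; E={q↦thunk(((if0 1 then 4 else -2) * ((λz. z) 6)), ∅)}; St=∅⟩
→ final value 1

Answer: 1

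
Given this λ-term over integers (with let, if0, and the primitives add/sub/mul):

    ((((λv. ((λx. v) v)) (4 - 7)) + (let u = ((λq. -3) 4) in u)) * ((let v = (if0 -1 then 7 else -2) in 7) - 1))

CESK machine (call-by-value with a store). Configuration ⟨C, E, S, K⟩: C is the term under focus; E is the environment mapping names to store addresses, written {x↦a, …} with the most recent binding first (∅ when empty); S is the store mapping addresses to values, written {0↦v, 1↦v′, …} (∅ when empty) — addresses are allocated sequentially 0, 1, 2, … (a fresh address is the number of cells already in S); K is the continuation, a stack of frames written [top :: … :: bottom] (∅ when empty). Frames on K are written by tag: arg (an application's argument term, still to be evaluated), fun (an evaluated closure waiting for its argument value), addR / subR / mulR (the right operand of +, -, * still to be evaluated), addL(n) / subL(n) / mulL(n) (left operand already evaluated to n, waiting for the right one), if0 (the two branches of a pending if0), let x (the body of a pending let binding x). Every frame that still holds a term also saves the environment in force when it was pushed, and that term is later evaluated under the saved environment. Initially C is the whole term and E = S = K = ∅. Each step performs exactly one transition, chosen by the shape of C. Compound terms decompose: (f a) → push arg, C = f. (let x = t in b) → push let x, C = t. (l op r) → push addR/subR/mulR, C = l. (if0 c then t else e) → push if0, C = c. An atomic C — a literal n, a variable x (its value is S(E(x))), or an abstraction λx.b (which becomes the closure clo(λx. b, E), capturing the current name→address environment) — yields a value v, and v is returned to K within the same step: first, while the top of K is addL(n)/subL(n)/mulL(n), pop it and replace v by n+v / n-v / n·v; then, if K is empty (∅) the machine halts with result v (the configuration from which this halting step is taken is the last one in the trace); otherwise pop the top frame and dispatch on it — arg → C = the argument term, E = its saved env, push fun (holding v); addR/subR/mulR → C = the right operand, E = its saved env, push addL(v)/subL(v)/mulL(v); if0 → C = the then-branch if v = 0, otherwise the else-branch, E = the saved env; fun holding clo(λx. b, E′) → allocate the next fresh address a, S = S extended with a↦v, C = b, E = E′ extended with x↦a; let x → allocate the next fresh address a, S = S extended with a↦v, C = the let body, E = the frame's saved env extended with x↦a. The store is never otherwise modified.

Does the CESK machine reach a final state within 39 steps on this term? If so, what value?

0. [C=((((λv. ((λx. v) v)) (4 - 7)) + (let u = ((λq. -3) 4) in u)) * ((let v = (if0 -1 then 7 else -2) in 7) - 1)) | E=∅ | S=∅ | K=∅]
1. [C=(((λv. ((λx. v) v)) (4 - 7)) + (let u = ((λq. -3) 4) in u)) | E=∅ | S=∅ | K=[mulR]]
2. [C=((λv. ((λx. v) v)) (4 - 7)) | E=∅ | S=∅ | K=[addR :: mulR]]
3. [C=(λv. ((λx. v) v)) | E=∅ | S=∅ | K=[arg :: addR :: mulR]]
4. [C=(4 - 7) | E=∅ | S=∅ | K=[fun :: addR :: mulR]]
5. [C=4 | E=∅ | S=∅ | K=[subR :: fun :: addR :: mulR]]
6. [C=7 | E=∅ | S=∅ | K=[subL(4) :: fun :: addR :: mulR]]
7. [C=((λx. v) v) | E={v↦0} | S={0↦-3} | K=[addR :: mulR]]
8. [C=(λx. v) | E={v↦0} | S={0↦-3} | K=[arg :: addR :: mulR]]
9. [C=v | E={v↦0} | S={0↦-3} | K=[fun :: addR :: mulR]]
10. [C=v | E={x↦1, v↦0} | S={0↦-3, 1↦-3} | K=[addR :: mulR]]
11. [C=(let u = ((λq. -3) 4) in u) | E=∅ | S={0↦-3, 1↦-3} | K=[addL(-3) :: mulR]]
12. [C=((λq. -3) 4) | E=∅ | S={0↦-3, 1↦-3} | K=[let u :: addL(-3) :: mulR]]
13. [C=(λq. -3) | E=∅ | S={0↦-3, 1↦-3} | K=[arg :: let u :: addL(-3) :: mulR]]
14. [C=4 | E=∅ | S={0↦-3, 1↦-3} | K=[fun :: let u :: addL(-3) :: mulR]]
15. [C=-3 | E={q↦2} | S={0↦-3, 1↦-3, 2↦4} | K=[let u :: addL(-3) :: mulR]]
16. [C=u | E={u↦3} | S={0↦-3, 1↦-3, 2↦4, 3↦-3} | K=[addL(-3) :: mulR]]
17. [C=((let v = (if0 -1 then 7 else -2) in 7) - 1) | E=∅ | S={0↦-3, 1↦-3, 2↦4, 3↦-3} | K=[mulL(-6)]]
18. [C=(let v = (if0 -1 then 7 else -2) in 7) | E=∅ | S={0↦-3, 1↦-3, 2↦4, 3↦-3} | K=[subR :: mulL(-6)]]
19. [C=(if0 -1 then 7 else -2) | E=∅ | S={0↦-3, 1↦-3, 2↦4, 3↦-3} | K=[let v :: subR :: mulL(-6)]]
20. [C=-1 | E=∅ | S={0↦-3, 1↦-3, 2↦4, 3↦-3} | K=[if0 :: let v :: subR :: mulL(-6)]]
21. [C=-2 | E=∅ | S={0↦-3, 1↦-3, 2↦4, 3↦-3} | K=[let v :: subR :: mulL(-6)]]
22. [C=7 | E={v↦4} | S={0↦-3, 1↦-3, 2↦4, 3↦-3, 4↦-2} | K=[subR :: mulL(-6)]]
23. [C=1 | E=∅ | S={0↦-3, 1↦-3, 2↦4, 3↦-3, 4↦-2} | K=[subL(7) :: mulL(-6)]]
→ final value -36

Answer: -36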